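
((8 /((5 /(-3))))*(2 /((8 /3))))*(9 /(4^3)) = -0.51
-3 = -3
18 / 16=1.12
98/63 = 14/9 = 1.56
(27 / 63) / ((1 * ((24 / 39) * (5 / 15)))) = 2.09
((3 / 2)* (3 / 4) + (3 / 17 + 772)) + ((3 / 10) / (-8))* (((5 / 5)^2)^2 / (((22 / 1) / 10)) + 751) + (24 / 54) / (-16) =25079869 / 33660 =745.09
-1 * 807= -807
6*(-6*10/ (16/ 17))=-765/ 2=-382.50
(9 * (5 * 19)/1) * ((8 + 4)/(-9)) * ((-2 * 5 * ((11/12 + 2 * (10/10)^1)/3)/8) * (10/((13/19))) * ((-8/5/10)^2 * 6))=40432/13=3110.15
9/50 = 0.18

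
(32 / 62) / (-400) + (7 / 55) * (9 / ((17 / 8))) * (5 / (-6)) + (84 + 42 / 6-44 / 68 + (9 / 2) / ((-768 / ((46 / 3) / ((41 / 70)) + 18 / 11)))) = 136505656073 / 1521132800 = 89.74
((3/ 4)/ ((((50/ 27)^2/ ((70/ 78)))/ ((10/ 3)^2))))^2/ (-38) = -321489/ 2568800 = -0.13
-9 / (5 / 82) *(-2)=1476 / 5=295.20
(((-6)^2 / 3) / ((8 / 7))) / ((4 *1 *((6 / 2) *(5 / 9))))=63 / 40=1.58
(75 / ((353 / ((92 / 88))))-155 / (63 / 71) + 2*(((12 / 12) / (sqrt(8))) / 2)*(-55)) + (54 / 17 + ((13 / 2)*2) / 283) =-403063494931 / 2353820238-55*sqrt(2) / 4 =-190.68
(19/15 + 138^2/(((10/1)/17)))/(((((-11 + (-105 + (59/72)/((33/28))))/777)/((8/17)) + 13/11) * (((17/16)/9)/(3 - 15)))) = -1032845303153664/271939225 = -3798074.01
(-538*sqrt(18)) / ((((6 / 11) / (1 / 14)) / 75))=-221925*sqrt(2) / 14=-22417.81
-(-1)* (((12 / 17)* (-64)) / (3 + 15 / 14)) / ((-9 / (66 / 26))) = 39424 / 12597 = 3.13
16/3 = 5.33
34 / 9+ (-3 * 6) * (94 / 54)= -248 / 9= -27.56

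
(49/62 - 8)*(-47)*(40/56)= 105045/434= 242.04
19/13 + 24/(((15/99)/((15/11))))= 2827/13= 217.46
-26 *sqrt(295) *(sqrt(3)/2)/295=-1.31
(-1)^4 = 1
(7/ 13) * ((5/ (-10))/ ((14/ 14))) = -7/ 26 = -0.27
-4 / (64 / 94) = -47 / 8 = -5.88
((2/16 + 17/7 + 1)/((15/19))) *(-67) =-253327/840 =-301.58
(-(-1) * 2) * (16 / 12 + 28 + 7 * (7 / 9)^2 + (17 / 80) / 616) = 133993697 / 1995840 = 67.14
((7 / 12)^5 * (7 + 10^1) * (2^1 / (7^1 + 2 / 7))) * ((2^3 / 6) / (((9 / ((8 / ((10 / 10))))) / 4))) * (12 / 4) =4.48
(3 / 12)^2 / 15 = 1 / 240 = 0.00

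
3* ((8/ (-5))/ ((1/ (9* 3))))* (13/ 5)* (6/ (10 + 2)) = -4212/ 25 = -168.48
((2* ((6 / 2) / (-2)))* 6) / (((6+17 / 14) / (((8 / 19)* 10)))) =-20160 / 1919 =-10.51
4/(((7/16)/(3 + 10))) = 832/7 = 118.86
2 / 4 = 1 / 2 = 0.50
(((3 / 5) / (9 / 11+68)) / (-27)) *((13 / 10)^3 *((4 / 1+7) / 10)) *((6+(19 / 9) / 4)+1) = -72041827 / 12263400000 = -0.01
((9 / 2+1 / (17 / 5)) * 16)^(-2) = 289 / 1700416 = 0.00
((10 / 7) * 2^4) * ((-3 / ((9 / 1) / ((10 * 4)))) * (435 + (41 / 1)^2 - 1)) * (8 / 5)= -7219200 / 7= -1031314.29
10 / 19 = 0.53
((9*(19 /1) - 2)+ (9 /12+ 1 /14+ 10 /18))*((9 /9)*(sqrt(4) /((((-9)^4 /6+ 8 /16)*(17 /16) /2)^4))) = 1406894080 /471070101026876463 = 0.00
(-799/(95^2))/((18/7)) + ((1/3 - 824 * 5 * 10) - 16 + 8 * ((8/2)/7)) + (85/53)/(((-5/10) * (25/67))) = -2484269598893/60268950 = -41219.73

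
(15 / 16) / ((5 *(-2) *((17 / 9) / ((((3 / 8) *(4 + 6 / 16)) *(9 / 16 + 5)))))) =-252315 / 557056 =-0.45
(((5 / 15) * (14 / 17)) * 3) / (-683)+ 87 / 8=1010045 / 92888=10.87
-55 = -55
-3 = -3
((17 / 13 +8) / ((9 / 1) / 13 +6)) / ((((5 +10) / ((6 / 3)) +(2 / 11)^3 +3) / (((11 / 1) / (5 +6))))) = 322102 / 2433129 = 0.13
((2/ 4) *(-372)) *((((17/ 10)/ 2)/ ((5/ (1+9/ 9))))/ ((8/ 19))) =-150.20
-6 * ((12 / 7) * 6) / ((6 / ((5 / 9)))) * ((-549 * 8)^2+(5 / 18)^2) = -62498511610 / 567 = -110226651.87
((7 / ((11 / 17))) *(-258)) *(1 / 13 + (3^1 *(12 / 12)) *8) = -9609726 / 143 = -67200.88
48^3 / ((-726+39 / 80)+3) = -153.07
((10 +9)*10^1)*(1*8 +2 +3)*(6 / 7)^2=88920 / 49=1814.69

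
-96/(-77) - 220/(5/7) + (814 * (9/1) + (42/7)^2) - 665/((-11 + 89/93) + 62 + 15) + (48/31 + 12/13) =104757233851/14863849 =7047.79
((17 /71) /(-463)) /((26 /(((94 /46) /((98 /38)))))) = -15181 /963244646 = -0.00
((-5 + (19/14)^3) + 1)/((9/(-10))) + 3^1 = 57629/12348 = 4.67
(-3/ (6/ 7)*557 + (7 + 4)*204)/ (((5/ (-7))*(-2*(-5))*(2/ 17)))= -70091/ 200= -350.46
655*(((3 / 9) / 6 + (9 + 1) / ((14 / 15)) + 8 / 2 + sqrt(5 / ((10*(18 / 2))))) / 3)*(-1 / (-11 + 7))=819.05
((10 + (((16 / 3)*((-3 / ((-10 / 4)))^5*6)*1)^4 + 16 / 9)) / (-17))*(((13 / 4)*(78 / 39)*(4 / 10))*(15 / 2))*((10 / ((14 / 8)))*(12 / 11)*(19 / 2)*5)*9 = -613616469128699933623751856 / 4993438720703125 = -122884549796.24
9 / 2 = 4.50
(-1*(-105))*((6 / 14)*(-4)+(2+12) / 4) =375 / 2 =187.50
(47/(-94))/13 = -1/26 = -0.04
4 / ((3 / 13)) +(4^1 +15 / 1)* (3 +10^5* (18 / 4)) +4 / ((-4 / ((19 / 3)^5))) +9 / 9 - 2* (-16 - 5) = 8539927.63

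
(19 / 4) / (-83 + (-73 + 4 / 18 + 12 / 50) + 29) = -4275 / 113884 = -0.04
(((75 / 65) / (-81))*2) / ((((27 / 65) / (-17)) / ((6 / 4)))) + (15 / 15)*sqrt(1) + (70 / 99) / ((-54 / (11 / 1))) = 2.60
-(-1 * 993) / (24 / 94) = 15557 / 4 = 3889.25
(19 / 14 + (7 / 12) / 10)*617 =733613 / 840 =873.35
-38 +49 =11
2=2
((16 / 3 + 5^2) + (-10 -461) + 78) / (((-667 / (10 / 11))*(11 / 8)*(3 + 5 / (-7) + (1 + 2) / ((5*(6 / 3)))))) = 6092800 / 43823901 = 0.14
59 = 59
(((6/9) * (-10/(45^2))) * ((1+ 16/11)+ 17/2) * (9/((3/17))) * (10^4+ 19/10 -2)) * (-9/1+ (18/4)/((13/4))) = 45521767/325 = 140066.98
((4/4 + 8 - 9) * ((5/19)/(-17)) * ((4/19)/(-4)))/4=0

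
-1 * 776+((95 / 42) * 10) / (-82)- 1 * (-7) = -1324693 / 1722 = -769.28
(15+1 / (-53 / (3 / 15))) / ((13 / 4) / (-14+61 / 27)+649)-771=-770.98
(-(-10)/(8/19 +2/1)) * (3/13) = 285/299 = 0.95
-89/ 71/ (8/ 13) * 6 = -3471/ 284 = -12.22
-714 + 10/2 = -709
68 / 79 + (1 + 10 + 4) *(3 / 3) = 1253 / 79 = 15.86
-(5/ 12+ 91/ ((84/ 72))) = -941/ 12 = -78.42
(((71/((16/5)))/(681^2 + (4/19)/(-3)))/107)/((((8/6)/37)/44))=24706935/45255646576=0.00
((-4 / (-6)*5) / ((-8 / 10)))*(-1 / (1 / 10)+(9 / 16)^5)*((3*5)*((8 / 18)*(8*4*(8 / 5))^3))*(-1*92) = -30696237184 / 9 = -3410693020.44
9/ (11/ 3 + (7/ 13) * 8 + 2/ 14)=2457/ 2216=1.11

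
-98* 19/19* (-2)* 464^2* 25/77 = 150707200/11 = 13700654.55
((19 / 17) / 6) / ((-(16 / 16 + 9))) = -19 / 1020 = -0.02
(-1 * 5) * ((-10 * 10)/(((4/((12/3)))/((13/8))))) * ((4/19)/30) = 325/57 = 5.70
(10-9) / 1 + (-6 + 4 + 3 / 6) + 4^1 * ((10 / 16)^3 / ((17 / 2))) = -419 / 1088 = -0.39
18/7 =2.57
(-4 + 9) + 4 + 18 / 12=21 / 2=10.50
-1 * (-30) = 30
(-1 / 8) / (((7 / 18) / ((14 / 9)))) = -1 / 2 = -0.50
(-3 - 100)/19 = -5.42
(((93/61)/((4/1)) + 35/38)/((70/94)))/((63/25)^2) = 35467375/128801988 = 0.28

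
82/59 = 1.39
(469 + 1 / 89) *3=125226 / 89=1407.03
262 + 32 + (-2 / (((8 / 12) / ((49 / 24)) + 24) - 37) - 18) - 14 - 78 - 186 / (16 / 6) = 284189 / 2484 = 114.41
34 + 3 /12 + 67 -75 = 26.25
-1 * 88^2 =-7744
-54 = -54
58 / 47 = 1.23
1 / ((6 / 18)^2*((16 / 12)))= 27 / 4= 6.75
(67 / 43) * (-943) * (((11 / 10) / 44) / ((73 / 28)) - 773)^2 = -20117797327647109 / 22914700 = -877942863.21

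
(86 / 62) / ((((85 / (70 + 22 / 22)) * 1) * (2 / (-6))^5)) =-741879 / 2635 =-281.55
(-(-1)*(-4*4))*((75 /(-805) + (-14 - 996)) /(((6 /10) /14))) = 26020000 /69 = 377101.45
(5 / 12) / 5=1 / 12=0.08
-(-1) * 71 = 71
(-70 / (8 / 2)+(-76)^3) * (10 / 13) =-4389935 / 13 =-337687.31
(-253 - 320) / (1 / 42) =-24066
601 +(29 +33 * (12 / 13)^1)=8586 / 13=660.46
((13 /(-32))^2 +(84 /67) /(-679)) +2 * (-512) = -6813609381 /6654976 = -1023.84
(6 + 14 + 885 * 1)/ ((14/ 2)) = 905/ 7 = 129.29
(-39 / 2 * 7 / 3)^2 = 8281 / 4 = 2070.25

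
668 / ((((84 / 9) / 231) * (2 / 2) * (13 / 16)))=20348.31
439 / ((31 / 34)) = 14926 / 31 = 481.48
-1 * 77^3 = -456533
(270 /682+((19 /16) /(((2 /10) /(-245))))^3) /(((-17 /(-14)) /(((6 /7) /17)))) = -12898663190419245 /100914176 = -127818149.06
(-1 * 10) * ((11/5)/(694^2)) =-11/240818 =-0.00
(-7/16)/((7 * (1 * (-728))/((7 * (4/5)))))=1/2080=0.00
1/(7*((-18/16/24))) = -3.05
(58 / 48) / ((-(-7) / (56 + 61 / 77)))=126817 / 12936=9.80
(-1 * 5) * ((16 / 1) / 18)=-40 / 9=-4.44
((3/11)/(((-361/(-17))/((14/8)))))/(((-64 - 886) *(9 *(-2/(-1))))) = -119/90538800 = -0.00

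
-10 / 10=-1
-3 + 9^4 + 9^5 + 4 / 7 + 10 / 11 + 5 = 5052238 / 77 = 65613.48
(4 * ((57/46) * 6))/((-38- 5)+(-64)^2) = 228/31073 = 0.01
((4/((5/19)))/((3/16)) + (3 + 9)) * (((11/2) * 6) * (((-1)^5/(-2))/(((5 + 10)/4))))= 30712/75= 409.49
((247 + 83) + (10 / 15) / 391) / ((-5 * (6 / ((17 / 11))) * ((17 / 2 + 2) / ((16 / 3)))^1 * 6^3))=-0.04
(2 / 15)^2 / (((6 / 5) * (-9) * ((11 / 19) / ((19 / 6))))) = -361 / 40095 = -0.01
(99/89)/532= 99/47348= 0.00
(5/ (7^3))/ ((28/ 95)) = 475/ 9604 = 0.05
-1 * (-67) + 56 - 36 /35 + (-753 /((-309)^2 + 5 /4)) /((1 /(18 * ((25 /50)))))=1629506121 /13367515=121.90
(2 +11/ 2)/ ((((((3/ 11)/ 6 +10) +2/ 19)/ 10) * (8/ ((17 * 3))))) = 47.10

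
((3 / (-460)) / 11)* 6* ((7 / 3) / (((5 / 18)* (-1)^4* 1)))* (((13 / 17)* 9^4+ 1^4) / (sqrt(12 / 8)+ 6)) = -12898872 / 494615+ 1074906* sqrt(6) / 494615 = -20.76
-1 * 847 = -847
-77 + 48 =-29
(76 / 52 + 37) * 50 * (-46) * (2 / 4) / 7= -6318.68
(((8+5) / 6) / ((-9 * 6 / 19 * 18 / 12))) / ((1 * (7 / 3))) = -0.22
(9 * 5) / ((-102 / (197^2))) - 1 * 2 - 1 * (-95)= -578973 / 34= -17028.62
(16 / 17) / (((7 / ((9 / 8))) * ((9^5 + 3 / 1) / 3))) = 9 / 1171198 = 0.00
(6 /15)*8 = 16 /5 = 3.20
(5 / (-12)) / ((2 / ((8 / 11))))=-5 / 33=-0.15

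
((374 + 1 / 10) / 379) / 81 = 1247 / 102330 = 0.01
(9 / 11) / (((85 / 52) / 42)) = 21.02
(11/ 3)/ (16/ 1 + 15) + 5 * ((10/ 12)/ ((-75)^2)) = 4981/ 41850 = 0.12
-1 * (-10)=10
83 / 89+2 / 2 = 172 / 89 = 1.93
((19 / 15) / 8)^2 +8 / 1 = 115561 / 14400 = 8.03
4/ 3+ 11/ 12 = 9/ 4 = 2.25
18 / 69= 6 / 23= 0.26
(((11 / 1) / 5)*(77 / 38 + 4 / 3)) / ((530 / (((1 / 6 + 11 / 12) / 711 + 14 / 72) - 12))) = -53037457 / 322189650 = -0.16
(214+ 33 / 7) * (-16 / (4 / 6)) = -5249.14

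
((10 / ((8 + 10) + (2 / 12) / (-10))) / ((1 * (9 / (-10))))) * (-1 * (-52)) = -8000 / 249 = -32.13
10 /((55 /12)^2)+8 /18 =5012 /5445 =0.92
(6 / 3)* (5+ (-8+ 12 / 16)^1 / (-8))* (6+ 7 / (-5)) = 4347 / 80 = 54.34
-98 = -98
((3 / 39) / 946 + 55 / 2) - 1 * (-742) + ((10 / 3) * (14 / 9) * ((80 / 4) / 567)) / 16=10348285397 / 13447863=769.51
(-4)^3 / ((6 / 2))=-64 / 3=-21.33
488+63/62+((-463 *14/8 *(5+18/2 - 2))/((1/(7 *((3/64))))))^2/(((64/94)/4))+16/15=911157661072463/15237120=59798548.61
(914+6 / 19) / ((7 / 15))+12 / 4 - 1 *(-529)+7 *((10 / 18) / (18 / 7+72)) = 1556649113 / 624834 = 2491.30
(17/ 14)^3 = 4913/ 2744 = 1.79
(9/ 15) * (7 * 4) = 84/ 5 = 16.80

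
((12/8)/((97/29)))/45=29/2910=0.01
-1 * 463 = -463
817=817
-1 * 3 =-3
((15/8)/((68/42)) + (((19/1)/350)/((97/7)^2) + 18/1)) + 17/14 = 9124269141/447868400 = 20.37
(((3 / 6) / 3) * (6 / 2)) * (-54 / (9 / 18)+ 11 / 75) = -8089 / 150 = -53.93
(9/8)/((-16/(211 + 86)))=-2673/128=-20.88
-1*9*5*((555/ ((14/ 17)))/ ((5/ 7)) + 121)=-95805/ 2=-47902.50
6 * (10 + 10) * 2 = 240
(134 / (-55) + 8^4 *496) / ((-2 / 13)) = -726301849 / 55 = -13205488.16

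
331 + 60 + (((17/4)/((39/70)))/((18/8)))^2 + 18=51805309/123201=420.49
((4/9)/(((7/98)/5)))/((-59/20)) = -5600/531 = -10.55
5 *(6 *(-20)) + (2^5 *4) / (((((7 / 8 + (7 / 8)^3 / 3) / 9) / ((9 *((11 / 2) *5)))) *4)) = 108473880 / 1687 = 64299.87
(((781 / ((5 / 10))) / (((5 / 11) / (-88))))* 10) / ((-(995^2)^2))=3024032 / 980149500625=0.00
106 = 106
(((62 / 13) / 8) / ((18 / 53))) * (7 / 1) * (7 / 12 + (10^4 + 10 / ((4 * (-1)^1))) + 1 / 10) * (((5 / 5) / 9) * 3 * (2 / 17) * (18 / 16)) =6899346391 / 1272960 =5419.92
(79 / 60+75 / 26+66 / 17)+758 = 10158269 / 13260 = 766.08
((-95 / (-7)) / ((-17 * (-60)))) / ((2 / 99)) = 627 / 952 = 0.66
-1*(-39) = 39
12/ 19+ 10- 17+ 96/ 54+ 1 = -614/ 171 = -3.59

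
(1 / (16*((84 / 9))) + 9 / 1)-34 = -11197 / 448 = -24.99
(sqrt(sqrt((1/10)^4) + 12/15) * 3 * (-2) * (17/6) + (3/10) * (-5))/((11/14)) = -1176/55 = -21.38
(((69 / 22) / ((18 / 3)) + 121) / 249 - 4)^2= 1480479529 / 120033936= 12.33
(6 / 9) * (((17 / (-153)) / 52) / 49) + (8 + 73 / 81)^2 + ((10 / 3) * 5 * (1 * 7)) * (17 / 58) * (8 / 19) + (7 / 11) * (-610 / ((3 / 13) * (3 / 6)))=-165696307497709 / 50662165554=-3270.61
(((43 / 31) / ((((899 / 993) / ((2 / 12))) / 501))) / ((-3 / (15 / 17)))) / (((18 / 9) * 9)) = -11884555 / 5685276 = -2.09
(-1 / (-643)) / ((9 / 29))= 29 / 5787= 0.01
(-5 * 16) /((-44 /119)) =216.36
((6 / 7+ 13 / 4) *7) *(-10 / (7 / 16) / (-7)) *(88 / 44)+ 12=9788 / 49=199.76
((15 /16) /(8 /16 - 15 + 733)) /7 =5 /26824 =0.00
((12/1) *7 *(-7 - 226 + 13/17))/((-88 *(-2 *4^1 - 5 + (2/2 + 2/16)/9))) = -331632/19261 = -17.22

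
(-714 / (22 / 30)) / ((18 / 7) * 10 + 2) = -37485 / 1067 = -35.13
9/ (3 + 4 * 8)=9/ 35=0.26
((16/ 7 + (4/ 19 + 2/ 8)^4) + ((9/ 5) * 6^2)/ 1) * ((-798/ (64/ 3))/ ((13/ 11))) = -7760304201177/ 3652280320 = -2124.78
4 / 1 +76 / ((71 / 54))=4388 / 71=61.80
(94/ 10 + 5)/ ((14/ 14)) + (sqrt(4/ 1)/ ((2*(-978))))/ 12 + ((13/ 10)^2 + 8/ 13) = 63717353/ 3814200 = 16.71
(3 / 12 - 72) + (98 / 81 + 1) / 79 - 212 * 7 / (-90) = -7068737 / 127980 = -55.23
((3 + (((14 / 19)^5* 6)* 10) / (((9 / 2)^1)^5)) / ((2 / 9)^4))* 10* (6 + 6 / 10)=1612109149321 / 19808792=81383.52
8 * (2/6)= 8/3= 2.67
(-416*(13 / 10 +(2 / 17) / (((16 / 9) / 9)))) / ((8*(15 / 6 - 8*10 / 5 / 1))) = 16757 / 2295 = 7.30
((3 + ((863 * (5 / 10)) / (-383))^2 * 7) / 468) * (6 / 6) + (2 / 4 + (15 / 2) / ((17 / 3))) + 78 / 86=553202947649 / 200733921648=2.76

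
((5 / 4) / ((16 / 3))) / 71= 0.00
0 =0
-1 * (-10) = 10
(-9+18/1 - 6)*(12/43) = 36/43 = 0.84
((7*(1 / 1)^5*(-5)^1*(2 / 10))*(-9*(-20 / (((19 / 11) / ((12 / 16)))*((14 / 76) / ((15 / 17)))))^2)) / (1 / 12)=2646270000 / 2023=1308091.94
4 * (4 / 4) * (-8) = -32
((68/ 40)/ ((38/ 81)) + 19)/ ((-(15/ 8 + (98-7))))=-0.24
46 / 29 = 1.59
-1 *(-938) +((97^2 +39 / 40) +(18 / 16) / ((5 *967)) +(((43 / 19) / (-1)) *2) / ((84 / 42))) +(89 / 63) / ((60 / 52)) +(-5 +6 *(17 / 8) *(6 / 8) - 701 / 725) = 416929419972473 / 40280965200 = 10350.53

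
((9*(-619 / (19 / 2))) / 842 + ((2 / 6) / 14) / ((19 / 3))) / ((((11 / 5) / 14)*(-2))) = 387865 / 175978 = 2.20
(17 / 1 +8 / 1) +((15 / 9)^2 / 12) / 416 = 1123225 / 44928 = 25.00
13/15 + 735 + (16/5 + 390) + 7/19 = 321889/285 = 1129.44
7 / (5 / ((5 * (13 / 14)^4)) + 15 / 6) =399854 / 219637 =1.82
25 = 25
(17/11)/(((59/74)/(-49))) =-61642/649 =-94.98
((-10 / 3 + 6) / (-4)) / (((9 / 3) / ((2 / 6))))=-2 / 27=-0.07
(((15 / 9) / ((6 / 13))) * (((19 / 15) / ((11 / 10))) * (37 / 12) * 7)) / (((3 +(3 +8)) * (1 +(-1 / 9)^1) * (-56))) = -45695 / 354816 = -0.13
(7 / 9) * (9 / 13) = 0.54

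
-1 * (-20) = 20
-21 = -21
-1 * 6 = -6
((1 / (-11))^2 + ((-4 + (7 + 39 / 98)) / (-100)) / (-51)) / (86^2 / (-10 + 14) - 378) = 180031 / 29653300600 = 0.00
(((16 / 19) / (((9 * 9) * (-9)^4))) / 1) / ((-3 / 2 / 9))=-32 / 3365793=-0.00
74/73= 1.01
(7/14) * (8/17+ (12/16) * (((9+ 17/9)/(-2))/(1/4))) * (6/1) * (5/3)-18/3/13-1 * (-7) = -48250/663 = -72.78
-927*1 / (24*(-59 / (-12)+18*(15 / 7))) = -6489 / 7306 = -0.89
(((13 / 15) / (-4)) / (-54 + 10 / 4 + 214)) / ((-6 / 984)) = 82 / 375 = 0.22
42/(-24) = -7/4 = -1.75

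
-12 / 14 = -6 / 7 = -0.86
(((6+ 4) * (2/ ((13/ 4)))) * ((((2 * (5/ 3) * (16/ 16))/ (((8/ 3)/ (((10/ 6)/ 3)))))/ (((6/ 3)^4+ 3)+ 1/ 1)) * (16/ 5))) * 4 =320/ 117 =2.74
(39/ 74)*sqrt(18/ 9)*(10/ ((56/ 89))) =17355*sqrt(2)/ 2072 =11.85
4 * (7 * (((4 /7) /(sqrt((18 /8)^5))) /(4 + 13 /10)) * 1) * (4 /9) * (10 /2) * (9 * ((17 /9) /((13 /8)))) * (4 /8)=6963200 /1506843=4.62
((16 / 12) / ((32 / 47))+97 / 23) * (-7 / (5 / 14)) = -121.04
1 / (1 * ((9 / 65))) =7.22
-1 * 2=-2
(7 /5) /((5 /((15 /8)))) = 21 /40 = 0.52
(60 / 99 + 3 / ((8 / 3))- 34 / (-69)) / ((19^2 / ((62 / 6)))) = 139531 / 2191992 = 0.06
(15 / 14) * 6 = 45 / 7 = 6.43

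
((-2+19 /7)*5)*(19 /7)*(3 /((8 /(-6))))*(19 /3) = -138.14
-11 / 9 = -1.22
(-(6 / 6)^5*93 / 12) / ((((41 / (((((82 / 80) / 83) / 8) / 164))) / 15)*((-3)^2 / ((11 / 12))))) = -341 / 125448192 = -0.00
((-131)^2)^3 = 5053913144281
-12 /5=-2.40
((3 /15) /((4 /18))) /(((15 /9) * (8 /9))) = 243 /400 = 0.61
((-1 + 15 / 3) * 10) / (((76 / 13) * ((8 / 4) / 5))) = 325 / 19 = 17.11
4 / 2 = 2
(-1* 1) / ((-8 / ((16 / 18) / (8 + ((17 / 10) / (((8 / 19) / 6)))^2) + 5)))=42842045 / 68526792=0.63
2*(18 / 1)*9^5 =2125764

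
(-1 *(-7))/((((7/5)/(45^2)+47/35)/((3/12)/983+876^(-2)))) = 10629588375/7981153090688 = 0.00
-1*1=-1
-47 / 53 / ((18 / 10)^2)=-1175 / 4293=-0.27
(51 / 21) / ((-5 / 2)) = -34 / 35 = -0.97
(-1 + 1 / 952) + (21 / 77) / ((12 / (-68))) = -26645 / 10472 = -2.54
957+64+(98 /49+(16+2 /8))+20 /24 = 12481 /12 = 1040.08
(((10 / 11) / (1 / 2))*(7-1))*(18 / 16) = 135 / 11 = 12.27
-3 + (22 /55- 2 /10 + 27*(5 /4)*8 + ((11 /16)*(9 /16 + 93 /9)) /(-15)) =3072391 /11520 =266.70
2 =2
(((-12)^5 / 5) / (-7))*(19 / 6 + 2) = 1285632 / 35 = 36732.34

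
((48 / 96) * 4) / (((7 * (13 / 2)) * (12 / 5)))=5 / 273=0.02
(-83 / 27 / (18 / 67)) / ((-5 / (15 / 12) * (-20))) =-5561 / 38880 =-0.14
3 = 3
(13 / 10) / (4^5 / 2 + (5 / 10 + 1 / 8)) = 52 / 20505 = 0.00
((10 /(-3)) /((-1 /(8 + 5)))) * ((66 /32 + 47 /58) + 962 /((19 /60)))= 1742481455 /13224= 131766.60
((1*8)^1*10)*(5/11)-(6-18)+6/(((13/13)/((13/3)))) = 818/11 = 74.36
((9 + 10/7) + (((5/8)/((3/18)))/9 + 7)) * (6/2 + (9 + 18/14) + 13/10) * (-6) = -1530479/980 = -1561.71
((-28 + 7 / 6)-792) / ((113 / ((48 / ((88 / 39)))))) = -191607 / 1243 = -154.15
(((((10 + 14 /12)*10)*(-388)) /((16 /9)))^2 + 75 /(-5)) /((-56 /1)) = -1357617855 /128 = -10606389.49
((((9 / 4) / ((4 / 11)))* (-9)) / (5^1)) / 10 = -891 / 800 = -1.11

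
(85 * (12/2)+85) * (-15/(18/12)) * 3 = -17850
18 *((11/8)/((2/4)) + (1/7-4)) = -279/14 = -19.93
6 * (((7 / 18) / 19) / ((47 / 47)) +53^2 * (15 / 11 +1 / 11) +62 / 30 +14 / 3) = 24555.43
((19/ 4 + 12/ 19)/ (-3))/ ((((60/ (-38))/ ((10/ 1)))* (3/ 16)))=1636/ 27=60.59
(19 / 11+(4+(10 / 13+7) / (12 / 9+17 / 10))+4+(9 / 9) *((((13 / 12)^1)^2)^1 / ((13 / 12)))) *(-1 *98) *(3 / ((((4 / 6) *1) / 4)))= -43850121 / 1859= -23588.02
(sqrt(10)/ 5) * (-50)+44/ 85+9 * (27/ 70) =4747/ 1190- 10 * sqrt(10) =-27.63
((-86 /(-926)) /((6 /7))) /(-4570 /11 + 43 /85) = -281435 /1077800106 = -0.00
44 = 44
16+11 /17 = 283 /17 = 16.65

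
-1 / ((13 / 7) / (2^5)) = -224 / 13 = -17.23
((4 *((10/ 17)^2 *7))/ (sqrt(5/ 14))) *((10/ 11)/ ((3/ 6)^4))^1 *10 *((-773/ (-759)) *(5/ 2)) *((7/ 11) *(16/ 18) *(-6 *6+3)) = -96965120000 *sqrt(70)/ 7238583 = -112075.58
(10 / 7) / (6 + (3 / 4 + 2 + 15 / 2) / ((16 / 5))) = 640 / 4123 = 0.16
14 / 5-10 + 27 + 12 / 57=1901 / 95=20.01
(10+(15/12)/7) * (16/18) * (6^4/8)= 10260/7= 1465.71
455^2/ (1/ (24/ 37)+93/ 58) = 144089400/ 2189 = 65824.30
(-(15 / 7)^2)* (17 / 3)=-1275 / 49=-26.02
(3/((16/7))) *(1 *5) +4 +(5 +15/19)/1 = 4971/304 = 16.35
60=60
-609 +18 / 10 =-3036 / 5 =-607.20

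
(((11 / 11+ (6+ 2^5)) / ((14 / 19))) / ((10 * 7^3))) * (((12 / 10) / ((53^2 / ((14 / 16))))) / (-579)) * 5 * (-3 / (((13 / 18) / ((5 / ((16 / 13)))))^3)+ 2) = 201812091 / 7616634511360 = 0.00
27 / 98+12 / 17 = 1635 / 1666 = 0.98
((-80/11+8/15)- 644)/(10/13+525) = -1395836/1127775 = -1.24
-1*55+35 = -20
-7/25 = -0.28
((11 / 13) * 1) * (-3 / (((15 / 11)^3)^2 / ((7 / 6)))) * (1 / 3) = -136410197 / 888468750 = -0.15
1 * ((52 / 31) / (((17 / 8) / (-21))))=-8736 / 527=-16.58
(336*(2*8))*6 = 32256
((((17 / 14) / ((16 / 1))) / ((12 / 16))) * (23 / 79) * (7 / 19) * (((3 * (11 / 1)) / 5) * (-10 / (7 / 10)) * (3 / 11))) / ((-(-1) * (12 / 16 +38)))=-2346 / 325717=-0.01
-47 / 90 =-0.52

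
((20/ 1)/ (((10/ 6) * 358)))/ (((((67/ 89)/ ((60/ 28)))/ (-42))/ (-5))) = 240300/ 11993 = 20.04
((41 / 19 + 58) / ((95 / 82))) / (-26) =-46863 / 23465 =-2.00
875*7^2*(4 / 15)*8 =91466.67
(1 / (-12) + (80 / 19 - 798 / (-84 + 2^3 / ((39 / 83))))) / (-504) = -2388427 / 75037536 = -0.03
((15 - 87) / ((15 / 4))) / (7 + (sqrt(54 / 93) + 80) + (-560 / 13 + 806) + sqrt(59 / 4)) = -0.02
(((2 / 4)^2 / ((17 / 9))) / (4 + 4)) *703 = 6327 / 544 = 11.63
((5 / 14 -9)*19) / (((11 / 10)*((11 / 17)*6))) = -1615 / 42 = -38.45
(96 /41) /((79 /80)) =7680 /3239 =2.37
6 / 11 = 0.55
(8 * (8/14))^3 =32768/343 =95.53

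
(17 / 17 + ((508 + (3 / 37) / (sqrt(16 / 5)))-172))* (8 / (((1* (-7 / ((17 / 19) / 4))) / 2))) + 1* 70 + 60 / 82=-553856 / 5453-51* sqrt(5) / 4921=-101.59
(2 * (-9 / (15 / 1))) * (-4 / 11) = 24 / 55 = 0.44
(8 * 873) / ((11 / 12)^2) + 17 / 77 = 7040059 / 847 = 8311.76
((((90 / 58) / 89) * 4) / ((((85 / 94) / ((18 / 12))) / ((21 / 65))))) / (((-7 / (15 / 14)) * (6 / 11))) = -41877 / 3992807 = -0.01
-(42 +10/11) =-472/11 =-42.91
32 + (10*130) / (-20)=-33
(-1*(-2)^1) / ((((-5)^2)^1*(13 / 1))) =2 / 325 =0.01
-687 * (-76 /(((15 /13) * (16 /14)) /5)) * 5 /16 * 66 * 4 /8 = 2041570.78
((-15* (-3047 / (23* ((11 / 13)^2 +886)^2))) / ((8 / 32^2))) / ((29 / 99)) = 3308356351872 / 2995699904735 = 1.10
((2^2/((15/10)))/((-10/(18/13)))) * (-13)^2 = -62.40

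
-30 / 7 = -4.29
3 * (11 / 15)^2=121 / 75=1.61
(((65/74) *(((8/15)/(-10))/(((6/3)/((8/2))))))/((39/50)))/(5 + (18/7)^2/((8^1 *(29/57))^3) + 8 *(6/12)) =-1223742464/92687946273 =-0.01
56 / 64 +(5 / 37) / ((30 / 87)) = 375 / 296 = 1.27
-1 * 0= 0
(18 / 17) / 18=1 / 17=0.06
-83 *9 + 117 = -630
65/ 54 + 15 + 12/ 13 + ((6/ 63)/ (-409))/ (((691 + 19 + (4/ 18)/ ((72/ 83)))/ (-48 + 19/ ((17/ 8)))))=134661506359907/ 7862622206166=17.13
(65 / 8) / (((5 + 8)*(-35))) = -1 / 56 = -0.02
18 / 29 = 0.62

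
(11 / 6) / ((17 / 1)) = 11 / 102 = 0.11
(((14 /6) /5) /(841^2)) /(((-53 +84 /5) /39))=-91 /128017861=-0.00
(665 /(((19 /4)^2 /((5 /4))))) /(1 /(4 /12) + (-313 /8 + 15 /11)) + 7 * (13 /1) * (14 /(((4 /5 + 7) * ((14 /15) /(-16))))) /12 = -5838500 /24909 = -234.39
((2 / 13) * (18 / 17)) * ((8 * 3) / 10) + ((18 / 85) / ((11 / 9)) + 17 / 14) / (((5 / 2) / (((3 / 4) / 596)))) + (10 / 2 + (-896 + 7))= -896167253563 / 1014213200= -883.61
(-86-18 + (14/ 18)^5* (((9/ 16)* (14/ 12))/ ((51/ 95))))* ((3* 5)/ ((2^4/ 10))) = -83239489225/ 85660416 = -971.74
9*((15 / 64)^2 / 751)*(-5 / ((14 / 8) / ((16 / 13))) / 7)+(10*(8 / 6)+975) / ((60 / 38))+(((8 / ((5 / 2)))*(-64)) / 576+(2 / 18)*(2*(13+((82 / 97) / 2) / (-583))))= 5440755665806393 / 8657044235840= 628.48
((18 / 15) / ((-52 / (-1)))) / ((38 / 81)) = 243 / 4940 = 0.05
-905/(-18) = 905/18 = 50.28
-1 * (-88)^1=88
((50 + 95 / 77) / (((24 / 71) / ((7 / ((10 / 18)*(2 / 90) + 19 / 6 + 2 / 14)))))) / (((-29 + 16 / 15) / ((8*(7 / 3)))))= -3705656850 / 17362103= -213.43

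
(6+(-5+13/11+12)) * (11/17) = 156/17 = 9.18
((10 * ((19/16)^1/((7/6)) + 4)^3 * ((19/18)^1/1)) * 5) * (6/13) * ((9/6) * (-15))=-158089792125/2283008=-69246.27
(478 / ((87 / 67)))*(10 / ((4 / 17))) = 1361105 / 87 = 15644.89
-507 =-507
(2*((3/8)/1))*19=14.25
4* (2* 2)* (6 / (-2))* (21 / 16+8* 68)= -26175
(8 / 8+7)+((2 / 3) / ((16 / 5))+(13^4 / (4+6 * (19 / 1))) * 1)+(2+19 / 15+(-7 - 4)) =572341 / 2360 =242.52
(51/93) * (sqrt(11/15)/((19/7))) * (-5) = -119 * sqrt(165)/1767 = -0.87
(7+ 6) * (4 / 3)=17.33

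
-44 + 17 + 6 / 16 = -213 / 8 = -26.62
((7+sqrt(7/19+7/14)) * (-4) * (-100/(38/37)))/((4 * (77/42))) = 5550 * sqrt(1254)/3971+77700/209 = 421.26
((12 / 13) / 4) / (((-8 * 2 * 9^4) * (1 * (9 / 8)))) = -1 / 511758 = -0.00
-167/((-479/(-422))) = -70474/479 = -147.13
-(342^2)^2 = -13680577296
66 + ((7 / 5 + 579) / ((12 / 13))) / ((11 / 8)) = 86342 / 165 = 523.28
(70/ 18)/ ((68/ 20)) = 175/ 153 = 1.14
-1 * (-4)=4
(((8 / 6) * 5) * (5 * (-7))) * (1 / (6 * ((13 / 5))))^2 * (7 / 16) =-30625 / 73008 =-0.42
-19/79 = -0.24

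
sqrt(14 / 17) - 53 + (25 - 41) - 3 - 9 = -81 + sqrt(238) / 17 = -80.09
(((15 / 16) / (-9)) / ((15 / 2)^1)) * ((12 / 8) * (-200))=25 / 6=4.17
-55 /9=-6.11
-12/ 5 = -2.40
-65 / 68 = -0.96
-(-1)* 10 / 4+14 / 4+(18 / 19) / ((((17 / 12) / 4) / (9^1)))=9714 / 323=30.07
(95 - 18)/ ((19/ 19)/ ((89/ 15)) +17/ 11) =75383/ 1678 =44.92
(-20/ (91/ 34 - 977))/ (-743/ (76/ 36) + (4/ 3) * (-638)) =-38760/ 2270822723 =-0.00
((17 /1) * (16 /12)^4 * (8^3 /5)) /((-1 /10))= -4456448 /81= -55017.88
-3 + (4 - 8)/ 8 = -7/ 2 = -3.50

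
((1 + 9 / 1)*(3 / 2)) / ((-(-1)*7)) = 15 / 7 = 2.14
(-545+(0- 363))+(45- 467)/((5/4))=-6228/5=-1245.60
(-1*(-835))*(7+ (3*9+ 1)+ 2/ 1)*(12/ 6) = 61790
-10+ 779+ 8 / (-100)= 19223 / 25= 768.92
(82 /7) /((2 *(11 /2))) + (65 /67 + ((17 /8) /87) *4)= 1914529 /897666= 2.13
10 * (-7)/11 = -70/11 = -6.36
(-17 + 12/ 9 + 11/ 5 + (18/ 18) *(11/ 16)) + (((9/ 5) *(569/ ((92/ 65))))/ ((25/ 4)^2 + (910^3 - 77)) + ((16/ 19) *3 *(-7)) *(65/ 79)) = -11519846701442909/ 421517453339280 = -27.33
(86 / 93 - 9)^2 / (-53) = -564001 / 458397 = -1.23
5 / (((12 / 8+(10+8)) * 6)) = 5 / 117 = 0.04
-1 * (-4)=4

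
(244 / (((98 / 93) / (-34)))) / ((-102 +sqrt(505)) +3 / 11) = 11669361 * sqrt(505) / 14590436 +1187092269 / 14590436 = 99.33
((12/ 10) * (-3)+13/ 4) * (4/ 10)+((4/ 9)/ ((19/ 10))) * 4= 6803/ 8550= 0.80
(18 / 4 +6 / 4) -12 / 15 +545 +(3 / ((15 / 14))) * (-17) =2513 / 5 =502.60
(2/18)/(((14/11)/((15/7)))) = 55/294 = 0.19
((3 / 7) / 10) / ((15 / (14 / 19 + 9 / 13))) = 0.00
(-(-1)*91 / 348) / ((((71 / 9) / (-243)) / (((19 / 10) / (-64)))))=1260441 / 5271040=0.24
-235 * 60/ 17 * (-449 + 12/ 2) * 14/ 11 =87448200/ 187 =467637.43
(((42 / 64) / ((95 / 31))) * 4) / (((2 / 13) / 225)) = 380835 / 304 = 1252.75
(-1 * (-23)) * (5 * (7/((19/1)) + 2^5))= 70725/19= 3722.37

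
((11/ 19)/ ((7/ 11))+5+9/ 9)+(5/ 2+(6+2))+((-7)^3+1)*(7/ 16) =-140677/ 1064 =-132.22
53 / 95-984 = -93427 / 95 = -983.44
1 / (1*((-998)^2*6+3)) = 0.00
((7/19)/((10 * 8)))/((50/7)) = 49/76000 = 0.00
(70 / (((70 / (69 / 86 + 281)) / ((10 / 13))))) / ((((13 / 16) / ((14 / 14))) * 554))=969400 / 2012959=0.48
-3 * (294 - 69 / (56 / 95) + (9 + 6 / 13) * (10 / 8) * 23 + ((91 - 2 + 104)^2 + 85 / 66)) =-905686867 / 8008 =-113097.76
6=6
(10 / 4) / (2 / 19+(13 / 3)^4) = 0.01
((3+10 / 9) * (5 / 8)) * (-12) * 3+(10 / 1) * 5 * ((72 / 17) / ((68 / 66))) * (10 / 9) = 78535 / 578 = 135.87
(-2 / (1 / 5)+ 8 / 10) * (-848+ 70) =35788 / 5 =7157.60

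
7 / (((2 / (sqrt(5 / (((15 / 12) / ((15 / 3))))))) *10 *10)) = 7 *sqrt(5) / 100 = 0.16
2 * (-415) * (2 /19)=-1660 /19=-87.37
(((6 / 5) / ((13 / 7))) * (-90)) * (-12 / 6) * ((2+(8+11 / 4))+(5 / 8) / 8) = 155169 / 104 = 1492.01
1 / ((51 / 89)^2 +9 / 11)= 87131 / 99900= 0.87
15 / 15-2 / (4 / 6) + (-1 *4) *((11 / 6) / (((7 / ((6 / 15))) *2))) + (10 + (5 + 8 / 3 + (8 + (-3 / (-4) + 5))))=4089 / 140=29.21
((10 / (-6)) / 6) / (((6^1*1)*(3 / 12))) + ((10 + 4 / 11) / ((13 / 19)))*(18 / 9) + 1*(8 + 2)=40.11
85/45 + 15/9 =32/9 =3.56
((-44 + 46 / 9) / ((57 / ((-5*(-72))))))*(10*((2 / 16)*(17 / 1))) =-297500 / 57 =-5219.30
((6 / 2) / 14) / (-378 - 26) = -3 / 5656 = -0.00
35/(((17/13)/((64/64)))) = 455/17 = 26.76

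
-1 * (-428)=428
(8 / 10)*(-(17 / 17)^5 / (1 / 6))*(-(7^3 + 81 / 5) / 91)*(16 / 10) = 30.31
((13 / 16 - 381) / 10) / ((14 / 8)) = -869 / 40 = -21.72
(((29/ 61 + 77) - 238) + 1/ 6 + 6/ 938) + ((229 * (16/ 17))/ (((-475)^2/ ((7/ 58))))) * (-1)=-3061691853486521/ 19093610838750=-160.35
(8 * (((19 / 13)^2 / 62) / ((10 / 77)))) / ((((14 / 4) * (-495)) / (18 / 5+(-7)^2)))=-379772 / 5893875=-0.06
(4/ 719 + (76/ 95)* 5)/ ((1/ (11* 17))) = 749.04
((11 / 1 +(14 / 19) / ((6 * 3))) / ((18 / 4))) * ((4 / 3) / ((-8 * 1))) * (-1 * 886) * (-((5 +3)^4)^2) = -28064390053888 / 4617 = -6078490373.38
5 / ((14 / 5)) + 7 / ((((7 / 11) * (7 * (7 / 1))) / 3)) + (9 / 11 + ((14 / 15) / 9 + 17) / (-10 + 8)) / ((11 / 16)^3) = -4133625241 / 193700430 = -21.34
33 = 33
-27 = -27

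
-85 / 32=-2.66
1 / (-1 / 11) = -11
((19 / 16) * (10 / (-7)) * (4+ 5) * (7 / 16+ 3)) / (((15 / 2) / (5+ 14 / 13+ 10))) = -655215 / 5824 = -112.50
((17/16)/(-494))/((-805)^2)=-17/5121989600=-0.00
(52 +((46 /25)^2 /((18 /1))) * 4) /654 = 148366 /1839375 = 0.08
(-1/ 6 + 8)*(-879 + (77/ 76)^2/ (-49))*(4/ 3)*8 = -238629575/ 3249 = -73447.08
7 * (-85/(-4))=595/4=148.75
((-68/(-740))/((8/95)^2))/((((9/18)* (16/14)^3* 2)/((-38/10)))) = -39994829/1212416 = -32.99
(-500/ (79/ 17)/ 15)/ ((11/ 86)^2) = -12573200/ 28677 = -438.44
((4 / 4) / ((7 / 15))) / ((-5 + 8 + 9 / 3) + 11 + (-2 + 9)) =5 / 56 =0.09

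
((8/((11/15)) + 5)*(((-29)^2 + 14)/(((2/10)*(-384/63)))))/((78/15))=-78553125/36608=-2145.79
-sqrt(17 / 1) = -sqrt(17) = -4.12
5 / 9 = 0.56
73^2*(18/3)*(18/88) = 143883/22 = 6540.14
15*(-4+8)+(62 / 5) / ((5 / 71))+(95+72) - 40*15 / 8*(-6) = 21327 / 25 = 853.08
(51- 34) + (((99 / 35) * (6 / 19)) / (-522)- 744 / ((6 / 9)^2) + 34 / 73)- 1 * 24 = -2365866924 / 1407805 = -1680.54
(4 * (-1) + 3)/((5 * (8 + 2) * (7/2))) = -1/175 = -0.01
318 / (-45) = -106 / 15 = -7.07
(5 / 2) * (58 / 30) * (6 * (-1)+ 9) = 29 / 2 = 14.50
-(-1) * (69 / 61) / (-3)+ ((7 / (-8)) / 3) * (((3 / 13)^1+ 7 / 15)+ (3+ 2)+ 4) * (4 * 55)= -8887409 / 14274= -622.63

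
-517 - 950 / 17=-9739 / 17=-572.88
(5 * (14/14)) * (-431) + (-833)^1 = -2988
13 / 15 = 0.87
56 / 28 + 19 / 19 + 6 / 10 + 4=38 / 5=7.60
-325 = -325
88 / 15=5.87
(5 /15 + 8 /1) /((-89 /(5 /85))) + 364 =1652171 /4539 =363.99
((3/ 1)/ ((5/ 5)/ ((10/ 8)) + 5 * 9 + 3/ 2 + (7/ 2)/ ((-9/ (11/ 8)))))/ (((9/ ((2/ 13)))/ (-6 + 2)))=-1920/ 437723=-0.00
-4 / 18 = -2 / 9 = -0.22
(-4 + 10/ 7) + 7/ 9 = -113/ 63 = -1.79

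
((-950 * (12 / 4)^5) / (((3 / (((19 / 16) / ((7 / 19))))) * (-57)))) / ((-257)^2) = 243675 / 3698744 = 0.07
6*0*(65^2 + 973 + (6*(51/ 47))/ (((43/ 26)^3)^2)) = 0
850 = 850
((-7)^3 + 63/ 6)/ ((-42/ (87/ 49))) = 2755/ 196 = 14.06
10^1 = 10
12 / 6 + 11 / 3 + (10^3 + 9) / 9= 1060 / 9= 117.78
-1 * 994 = -994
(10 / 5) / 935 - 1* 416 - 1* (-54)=-338468 / 935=-362.00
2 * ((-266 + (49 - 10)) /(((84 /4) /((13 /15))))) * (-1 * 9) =5902 /35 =168.63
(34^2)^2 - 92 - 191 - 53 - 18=1335982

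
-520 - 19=-539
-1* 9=-9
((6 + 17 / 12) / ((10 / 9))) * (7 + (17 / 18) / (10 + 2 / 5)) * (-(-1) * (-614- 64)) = -66748309 / 2080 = -32090.53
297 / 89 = 3.34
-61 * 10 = -610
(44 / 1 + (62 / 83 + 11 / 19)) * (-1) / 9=-71479 / 14193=-5.04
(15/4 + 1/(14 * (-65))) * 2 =6823/910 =7.50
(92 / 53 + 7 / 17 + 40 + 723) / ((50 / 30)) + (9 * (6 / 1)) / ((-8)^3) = 529336029 / 1153280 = 458.98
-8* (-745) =5960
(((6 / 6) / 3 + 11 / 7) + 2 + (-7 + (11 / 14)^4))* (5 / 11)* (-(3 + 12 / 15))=5943143 / 1267728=4.69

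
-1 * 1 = -1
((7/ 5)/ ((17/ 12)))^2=7056/ 7225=0.98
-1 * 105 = -105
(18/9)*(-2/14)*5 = -10/7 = -1.43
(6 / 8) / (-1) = -3 / 4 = -0.75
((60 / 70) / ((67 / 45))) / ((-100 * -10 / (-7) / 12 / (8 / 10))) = -324 / 8375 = -0.04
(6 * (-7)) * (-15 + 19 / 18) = 1757 / 3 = 585.67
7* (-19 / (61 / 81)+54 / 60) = -103887 / 610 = -170.31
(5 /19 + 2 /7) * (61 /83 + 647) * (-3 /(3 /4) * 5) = -78492520 /11039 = -7110.47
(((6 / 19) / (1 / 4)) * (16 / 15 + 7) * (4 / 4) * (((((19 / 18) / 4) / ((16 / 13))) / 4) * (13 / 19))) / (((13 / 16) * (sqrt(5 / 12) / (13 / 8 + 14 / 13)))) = 34001 * sqrt(15) / 68400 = 1.93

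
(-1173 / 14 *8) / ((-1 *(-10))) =-67.03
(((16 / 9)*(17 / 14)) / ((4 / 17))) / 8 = 289 / 252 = 1.15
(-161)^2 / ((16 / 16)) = 25921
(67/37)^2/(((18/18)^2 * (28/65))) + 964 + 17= 37895477/38332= 988.61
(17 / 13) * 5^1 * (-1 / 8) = -85 / 104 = -0.82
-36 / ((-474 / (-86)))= -516 / 79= -6.53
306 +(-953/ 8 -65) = 975/ 8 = 121.88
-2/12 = -1/6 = -0.17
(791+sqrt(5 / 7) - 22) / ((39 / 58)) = 58*sqrt(35) / 273+44602 / 39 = 1144.90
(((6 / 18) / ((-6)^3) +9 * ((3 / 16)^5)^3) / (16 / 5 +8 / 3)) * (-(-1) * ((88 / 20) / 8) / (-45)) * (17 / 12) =2449958019463545373 / 537907057189370525122560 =0.00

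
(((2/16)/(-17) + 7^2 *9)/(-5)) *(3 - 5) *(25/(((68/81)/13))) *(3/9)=105256125/4624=22763.00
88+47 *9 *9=3895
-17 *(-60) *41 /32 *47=491385 /8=61423.12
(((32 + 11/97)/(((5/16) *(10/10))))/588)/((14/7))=178/2037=0.09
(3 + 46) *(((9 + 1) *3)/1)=1470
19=19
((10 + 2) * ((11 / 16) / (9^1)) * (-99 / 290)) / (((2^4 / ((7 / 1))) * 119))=-363 / 315520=-0.00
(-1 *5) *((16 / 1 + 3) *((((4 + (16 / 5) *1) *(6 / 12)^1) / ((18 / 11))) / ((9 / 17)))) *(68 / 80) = -60401 / 180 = -335.56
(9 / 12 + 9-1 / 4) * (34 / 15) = 323 / 15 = 21.53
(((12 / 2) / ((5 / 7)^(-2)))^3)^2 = 11390625000000 / 13841287201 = 822.95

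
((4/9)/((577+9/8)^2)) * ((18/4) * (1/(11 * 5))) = 128/1176484375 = 0.00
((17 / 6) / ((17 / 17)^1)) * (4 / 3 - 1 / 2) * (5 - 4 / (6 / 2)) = 935 / 108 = 8.66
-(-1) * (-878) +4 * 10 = -838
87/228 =29/76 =0.38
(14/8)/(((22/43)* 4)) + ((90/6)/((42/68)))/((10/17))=103835/2464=42.14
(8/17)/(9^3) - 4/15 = -16484/61965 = -0.27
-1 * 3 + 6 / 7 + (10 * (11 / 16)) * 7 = 2575 / 56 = 45.98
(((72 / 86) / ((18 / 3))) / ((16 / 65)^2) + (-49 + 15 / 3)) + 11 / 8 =-221933 / 5504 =-40.32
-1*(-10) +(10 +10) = 30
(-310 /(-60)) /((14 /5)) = 155 /84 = 1.85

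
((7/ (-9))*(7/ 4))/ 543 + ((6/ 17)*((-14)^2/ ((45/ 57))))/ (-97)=-145997509/ 161173260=-0.91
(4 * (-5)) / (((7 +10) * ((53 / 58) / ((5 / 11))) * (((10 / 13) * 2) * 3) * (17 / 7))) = -26390 / 505461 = -0.05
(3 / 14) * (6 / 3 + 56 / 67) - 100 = -46615 / 469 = -99.39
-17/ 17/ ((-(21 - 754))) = -0.00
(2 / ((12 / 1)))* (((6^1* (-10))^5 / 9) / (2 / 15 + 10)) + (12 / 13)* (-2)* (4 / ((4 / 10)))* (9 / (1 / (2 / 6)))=-351013680 / 247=-1421108.02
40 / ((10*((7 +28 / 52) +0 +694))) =13 / 2280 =0.01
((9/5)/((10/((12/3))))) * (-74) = -1332/25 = -53.28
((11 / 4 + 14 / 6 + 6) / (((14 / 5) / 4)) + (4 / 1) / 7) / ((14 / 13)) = 8957 / 588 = 15.23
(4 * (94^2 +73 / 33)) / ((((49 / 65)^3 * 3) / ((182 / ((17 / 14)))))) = 16660259642000 / 4040883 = 4122925.52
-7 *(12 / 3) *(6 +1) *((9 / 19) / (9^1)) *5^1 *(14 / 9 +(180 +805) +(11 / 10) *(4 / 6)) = -8707888 / 171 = -50923.32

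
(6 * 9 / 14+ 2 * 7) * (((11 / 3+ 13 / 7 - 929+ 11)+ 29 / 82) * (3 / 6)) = -196334375 / 24108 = -8143.95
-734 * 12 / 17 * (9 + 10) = -9844.24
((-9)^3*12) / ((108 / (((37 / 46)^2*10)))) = -554445 / 1058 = -524.05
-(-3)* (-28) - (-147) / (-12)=-385 / 4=-96.25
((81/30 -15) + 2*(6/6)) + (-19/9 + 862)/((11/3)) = 73991/330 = 224.22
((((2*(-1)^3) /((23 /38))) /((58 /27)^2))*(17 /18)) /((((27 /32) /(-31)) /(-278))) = -133613472 /19343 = -6907.59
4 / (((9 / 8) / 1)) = 32 / 9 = 3.56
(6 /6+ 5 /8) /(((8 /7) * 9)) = 91 /576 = 0.16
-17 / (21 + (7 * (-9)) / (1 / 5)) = 0.06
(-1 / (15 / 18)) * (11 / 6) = -11 / 5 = -2.20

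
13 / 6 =2.17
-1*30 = -30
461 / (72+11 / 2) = 922 / 155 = 5.95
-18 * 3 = -54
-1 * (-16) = 16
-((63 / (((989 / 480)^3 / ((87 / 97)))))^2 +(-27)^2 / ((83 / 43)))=-306501317804531883169735803 / 730801298750285128466267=-419.40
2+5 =7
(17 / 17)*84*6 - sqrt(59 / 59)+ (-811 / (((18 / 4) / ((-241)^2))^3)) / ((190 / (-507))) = 107416205211931603831 / 23085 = 4653073650072844.00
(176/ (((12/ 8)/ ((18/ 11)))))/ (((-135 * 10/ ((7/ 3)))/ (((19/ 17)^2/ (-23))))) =0.02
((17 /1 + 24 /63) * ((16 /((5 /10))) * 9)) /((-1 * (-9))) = 556.19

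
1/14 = 0.07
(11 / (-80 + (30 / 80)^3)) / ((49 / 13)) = -73216 / 2005717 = -0.04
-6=-6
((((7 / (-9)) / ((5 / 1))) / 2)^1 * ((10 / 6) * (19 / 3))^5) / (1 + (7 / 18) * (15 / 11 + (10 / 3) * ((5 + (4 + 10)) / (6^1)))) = -119162264375 / 65885562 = -1808.62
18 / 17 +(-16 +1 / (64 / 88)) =-1845 / 136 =-13.57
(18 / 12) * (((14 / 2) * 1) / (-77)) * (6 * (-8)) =72 / 11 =6.55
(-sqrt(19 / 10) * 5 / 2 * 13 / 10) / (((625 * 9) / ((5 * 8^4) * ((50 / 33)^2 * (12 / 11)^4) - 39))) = -510881406191 * sqrt(190) / 132867075000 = -53.00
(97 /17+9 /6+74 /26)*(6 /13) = 13329 /2873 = 4.64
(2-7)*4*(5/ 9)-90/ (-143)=-13490/ 1287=-10.48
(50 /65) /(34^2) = 5 /7514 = 0.00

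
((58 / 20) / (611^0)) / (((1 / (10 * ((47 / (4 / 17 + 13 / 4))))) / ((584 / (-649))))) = -54127456 / 153813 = -351.90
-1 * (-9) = 9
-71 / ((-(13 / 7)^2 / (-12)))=-41748 / 169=-247.03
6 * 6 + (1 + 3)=40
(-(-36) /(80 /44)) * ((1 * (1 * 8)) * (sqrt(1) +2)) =2376 /5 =475.20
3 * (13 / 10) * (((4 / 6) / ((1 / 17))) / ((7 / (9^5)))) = 13049829 / 35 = 372852.26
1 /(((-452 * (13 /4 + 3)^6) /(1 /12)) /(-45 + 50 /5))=1792 /16552734375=0.00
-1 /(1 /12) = -12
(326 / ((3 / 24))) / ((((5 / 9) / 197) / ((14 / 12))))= 5394648 / 5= 1078929.60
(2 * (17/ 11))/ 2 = 17/ 11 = 1.55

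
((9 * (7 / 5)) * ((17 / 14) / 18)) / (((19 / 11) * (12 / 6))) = 187 / 760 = 0.25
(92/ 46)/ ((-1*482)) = -1/ 241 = -0.00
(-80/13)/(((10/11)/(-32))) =216.62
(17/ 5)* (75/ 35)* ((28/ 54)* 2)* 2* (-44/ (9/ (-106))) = 634304/ 81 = 7830.91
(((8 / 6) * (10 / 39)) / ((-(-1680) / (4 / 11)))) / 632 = 1 / 8540532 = 0.00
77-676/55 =3559/55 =64.71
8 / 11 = 0.73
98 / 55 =1.78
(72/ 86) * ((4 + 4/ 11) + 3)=2916/ 473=6.16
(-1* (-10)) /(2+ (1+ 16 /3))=6 /5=1.20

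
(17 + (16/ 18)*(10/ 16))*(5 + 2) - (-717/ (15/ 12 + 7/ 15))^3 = 716563133028062/ 9834543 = 72861863.84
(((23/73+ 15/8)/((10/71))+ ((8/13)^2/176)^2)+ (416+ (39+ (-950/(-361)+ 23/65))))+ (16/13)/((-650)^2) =22697982166282439/47933069470000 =473.53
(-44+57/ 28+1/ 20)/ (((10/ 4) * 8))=-1467/ 700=-2.10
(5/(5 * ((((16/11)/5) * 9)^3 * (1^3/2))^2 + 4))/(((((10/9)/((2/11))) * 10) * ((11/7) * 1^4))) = 82355625/643191321304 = 0.00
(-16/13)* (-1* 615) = 756.92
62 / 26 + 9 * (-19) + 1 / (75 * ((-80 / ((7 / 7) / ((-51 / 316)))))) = -167686973 / 994500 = -168.61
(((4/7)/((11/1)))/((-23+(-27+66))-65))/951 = -4/3588123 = -0.00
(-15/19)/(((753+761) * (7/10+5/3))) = -225/1021193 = -0.00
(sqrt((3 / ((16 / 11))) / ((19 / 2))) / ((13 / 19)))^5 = 393129 * sqrt(1254) / 95051008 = 0.15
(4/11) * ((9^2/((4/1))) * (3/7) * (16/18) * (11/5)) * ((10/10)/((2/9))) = 27.77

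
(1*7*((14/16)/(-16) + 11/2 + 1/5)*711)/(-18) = -1560.93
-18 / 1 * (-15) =270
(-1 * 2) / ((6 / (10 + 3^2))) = -19 / 3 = -6.33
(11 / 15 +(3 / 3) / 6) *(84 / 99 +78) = 3903 / 55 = 70.96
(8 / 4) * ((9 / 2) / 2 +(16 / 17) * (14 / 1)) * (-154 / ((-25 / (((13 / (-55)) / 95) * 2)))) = -190918 / 201875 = -0.95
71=71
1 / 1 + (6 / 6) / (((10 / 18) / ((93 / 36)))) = 113 / 20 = 5.65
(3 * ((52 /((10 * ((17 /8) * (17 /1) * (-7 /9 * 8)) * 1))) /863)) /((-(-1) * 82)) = -351 /357899045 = -0.00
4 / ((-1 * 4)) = -1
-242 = -242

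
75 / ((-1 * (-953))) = 75 / 953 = 0.08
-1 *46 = -46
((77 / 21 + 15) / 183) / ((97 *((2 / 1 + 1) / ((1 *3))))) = 56 / 53253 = 0.00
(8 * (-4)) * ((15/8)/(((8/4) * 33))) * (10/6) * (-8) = 400/33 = 12.12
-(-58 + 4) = 54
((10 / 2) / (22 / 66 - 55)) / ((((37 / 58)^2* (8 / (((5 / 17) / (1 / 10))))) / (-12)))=946125 / 954193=0.99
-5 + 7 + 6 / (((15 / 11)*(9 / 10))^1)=62 / 9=6.89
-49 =-49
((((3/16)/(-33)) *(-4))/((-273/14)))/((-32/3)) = 1/9152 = 0.00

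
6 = 6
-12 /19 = -0.63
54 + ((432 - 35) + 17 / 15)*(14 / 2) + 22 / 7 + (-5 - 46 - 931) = 1862.08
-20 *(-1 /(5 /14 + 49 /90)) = 1575 /71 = 22.18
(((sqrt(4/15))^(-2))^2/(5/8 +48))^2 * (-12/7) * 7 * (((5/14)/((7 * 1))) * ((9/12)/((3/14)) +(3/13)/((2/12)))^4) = -197547336759375/6776706399008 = -29.15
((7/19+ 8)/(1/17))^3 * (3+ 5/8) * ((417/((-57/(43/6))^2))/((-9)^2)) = 849417.26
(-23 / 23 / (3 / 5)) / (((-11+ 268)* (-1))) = 0.01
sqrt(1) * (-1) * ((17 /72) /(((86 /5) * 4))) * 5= -425 /24768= -0.02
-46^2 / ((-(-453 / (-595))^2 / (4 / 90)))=299646760 / 1846881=162.24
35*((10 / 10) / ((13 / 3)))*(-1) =-105 / 13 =-8.08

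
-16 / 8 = -2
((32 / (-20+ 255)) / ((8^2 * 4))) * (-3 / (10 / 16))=-3 / 1175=-0.00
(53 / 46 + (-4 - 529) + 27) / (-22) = 23223 / 1012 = 22.95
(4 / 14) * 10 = 20 / 7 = 2.86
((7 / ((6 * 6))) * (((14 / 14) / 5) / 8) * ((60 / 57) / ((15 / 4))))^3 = 343 / 135005697000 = 0.00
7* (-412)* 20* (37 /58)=-1067080 /29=-36795.86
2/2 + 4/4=2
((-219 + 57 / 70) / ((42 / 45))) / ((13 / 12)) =-137457 / 637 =-215.79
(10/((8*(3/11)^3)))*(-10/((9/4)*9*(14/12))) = -133100/5103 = -26.08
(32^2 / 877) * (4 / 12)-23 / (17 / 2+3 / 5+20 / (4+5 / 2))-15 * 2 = -131191888 / 4164873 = -31.50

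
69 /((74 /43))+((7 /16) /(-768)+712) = 341944061 /454656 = 752.09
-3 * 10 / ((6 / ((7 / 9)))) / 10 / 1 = -0.39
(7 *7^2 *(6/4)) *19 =9775.50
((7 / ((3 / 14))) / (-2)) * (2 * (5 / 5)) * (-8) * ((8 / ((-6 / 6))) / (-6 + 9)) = -6272 / 9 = -696.89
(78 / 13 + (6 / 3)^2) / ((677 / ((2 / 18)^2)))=10 / 54837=0.00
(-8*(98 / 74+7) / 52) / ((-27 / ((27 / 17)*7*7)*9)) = 30184 / 73593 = 0.41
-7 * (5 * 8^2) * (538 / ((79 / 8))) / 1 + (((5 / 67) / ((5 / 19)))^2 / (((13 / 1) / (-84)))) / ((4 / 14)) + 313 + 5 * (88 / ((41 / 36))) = -22935473028927 / 189018323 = -121339.95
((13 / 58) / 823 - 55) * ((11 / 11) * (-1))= 2625357 / 47734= 55.00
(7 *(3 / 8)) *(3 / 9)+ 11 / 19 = 221 / 152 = 1.45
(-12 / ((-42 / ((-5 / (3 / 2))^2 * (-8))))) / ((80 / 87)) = -580 / 21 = -27.62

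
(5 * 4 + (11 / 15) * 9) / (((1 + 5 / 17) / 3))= 6783 / 110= 61.66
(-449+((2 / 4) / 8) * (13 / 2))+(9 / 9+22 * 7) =-9395 / 32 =-293.59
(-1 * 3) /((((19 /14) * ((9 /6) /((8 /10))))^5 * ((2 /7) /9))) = -61681958912 /69640284375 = -0.89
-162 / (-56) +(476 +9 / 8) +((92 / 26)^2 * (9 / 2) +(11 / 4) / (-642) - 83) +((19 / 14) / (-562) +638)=465824014363 / 426831132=1091.35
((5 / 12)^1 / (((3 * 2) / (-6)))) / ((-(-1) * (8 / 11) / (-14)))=385 / 48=8.02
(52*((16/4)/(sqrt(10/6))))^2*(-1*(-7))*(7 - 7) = 0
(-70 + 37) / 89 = -33 / 89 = -0.37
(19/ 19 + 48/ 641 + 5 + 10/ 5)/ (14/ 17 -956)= -43996/ 5204279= -0.01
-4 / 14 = -2 / 7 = -0.29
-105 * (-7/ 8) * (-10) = -3675/ 4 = -918.75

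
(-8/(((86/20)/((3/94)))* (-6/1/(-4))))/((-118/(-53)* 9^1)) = -2120/1073151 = -0.00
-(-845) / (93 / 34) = 28730 / 93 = 308.92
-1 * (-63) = 63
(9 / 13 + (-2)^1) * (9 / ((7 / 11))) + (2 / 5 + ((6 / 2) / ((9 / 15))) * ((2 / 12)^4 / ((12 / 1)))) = -18.09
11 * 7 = 77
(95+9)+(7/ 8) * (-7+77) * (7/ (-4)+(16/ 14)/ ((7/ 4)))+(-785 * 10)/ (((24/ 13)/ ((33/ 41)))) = -2220951/ 656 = -3385.60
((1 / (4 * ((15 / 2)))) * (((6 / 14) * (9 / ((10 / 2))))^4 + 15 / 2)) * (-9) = -70716771 / 30012500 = -2.36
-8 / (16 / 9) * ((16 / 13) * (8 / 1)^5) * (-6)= 14155776 / 13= 1088905.85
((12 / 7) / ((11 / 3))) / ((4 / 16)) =144 / 77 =1.87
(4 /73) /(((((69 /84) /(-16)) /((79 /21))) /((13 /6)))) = -131456 /15111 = -8.70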